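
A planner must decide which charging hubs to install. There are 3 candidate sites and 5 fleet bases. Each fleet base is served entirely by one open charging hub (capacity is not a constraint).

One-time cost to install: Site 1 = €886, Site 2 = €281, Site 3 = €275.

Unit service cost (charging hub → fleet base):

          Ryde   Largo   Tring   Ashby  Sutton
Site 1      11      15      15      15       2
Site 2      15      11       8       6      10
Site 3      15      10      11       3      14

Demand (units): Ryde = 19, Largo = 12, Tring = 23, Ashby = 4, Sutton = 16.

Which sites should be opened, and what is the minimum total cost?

For any fixed open set, each fleet base goes to its cheapest open site; total = fixed + service.
{Site 2}: Ryde→Site 2 15·19=285, Largo→Site 2 11·12=132, Tring→Site 2 8·23=184, Ashby→Site 2 6·4=24, Sutton→Site 2 10·16=160. Service 785; fixed 281; total 1066.
{Site 3}: service 894 + fixed 275 = 1169
{Site 2, Site 3}: service 761 + fixed 556 = 1317
{Site 1, Site 2, Site 3}: Ryde→Site 1 11·19=209, Largo→Site 3 10·12=120, Tring→Site 2 8·23=184, Ashby→Site 3 3·4=12, Sutton→Site 1 2·16=32. Service 557; fixed 1442; total 1999.
(All 7 nonempty subsets were checked; Site 2 only is lowest.)

Open Site 2 only; minimum total cost 1066.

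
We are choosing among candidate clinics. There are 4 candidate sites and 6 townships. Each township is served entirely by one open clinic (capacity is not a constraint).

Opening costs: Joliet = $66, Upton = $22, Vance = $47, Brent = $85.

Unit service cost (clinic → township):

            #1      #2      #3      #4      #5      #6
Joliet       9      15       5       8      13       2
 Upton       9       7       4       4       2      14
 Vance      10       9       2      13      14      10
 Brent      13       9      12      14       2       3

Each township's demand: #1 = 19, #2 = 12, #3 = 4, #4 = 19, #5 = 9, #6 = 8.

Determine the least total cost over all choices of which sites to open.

Minimum total cost: 469

For any fixed open set, each township goes to its cheapest open site; total = fixed + service.
{Joliet, Upton}: #1→Joliet 9·19=171, #2→Upton 7·12=84, #3→Upton 4·4=16, #4→Upton 4·19=76, #5→Upton 2·9=18, #6→Joliet 2·8=16. Service 381; fixed 88; total 469.
{Upton, Brent}: #1→Upton 9·19=171, #2→Upton 7·12=84, #3→Upton 4·4=16, #4→Upton 4·19=76, #5→Upton 2·9=18, #6→Brent 3·8=24. Service 389; fixed 107; total 496.
{Upton}: service 477 + fixed 22 = 499
{Joliet, Upton, Vance, Brent}: #1→Joliet 9·19=171, #2→Upton 7·12=84, #3→Vance 2·4=8, #4→Upton 4·19=76, #5→Upton 2·9=18, #6→Joliet 2·8=16. Service 373; fixed 220; total 593.
(All 15 nonempty subsets were checked; Joliet and Upton is lowest.)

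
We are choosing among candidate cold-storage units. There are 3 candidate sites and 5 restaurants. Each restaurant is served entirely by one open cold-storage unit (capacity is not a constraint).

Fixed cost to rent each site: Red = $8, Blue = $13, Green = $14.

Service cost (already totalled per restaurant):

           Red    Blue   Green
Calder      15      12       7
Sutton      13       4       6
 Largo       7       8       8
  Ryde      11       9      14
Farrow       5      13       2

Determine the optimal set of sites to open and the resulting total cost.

Open Green only; minimum total cost 51.

For any fixed open set, each restaurant goes to its cheapest open site; total = fixed + service.
{Green}: Calder→Green 7, Sutton→Green 6, Largo→Green 8, Ryde→Green 14, Farrow→Green 2. Service 37; fixed 14; total 51.
{Red, Green}: Calder→Green 7, Sutton→Green 6, Largo→Red 7, Ryde→Red 11, Farrow→Green 2. Service 33; fixed 22; total 55.
{Blue, Green}: Calder→Green 7, Sutton→Blue 4, Largo→Blue 8, Ryde→Blue 9, Farrow→Green 2. Service 30; fixed 27; total 57.
{Red, Blue, Green}: service 29 + fixed 35 = 64
No other subset beats 51.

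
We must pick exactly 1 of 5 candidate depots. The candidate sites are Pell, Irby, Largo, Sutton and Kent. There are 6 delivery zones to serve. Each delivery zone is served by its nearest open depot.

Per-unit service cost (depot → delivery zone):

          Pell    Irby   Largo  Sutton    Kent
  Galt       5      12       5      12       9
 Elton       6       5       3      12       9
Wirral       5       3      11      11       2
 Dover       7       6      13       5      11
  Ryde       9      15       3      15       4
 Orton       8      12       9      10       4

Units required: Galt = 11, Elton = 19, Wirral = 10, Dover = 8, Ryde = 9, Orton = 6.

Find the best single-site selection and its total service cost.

With exactly 1 open, each delivery zone uses its cheapest among the chosen.
{Pell}: Galt→Pell 5·11=55, Elton→Pell 6·19=114, Wirral→Pell 5·10=50, Dover→Pell 7·8=56, Ryde→Pell 9·9=81, Orton→Pell 8·6=48. Service cost 404.
{Largo}: service cost 407
{Kent}: service cost 438
Among all 5 size-1 choices, {Pell} is lowest.

Choose Pell only; total service cost 404.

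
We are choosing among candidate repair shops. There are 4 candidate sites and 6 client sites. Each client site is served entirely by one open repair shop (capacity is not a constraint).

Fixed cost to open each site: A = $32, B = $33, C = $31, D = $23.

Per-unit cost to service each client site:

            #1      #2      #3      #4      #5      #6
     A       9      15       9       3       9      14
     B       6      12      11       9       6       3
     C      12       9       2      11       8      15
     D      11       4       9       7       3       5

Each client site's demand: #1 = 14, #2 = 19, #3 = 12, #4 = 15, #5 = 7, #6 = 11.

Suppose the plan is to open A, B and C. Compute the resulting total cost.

Each client site is assigned to its cheapest site among the open ones.
{A, B, C}: #1→B 6·14=84, #2→C 9·19=171, #3→C 2·12=24, #4→A 3·15=45, #5→B 6·7=42, #6→B 3·11=33. Service 399; fixed 96; total 495.

Total cost: 495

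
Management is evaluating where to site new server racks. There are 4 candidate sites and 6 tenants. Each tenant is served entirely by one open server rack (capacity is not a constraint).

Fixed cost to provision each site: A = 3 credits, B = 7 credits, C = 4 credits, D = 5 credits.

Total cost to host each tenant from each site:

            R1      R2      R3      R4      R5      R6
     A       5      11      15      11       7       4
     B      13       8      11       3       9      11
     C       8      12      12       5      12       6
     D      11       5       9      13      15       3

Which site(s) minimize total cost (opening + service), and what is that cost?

Open A, C and D; minimum total cost 46.

For any fixed open set, each tenant goes to its cheapest open site; total = fixed + service.
{A, C, D}: R1→A 5, R2→D 5, R3→D 9, R4→C 5, R5→A 7, R6→D 3. Service 34; fixed 12; total 46.
{A, B, D}: R1→A 5, R2→D 5, R3→D 9, R4→B 3, R5→A 7, R6→D 3. Service 32; fixed 15; total 47.
{A, B}: R1→A 5, R2→B 8, R3→B 11, R4→B 3, R5→A 7, R6→A 4. Service 38; fixed 10; total 48.
{A, B, C, D}: R1→A 5, R2→D 5, R3→D 9, R4→B 3, R5→A 7, R6→D 3. Service 32; fixed 19; total 51.
No other subset beats 46.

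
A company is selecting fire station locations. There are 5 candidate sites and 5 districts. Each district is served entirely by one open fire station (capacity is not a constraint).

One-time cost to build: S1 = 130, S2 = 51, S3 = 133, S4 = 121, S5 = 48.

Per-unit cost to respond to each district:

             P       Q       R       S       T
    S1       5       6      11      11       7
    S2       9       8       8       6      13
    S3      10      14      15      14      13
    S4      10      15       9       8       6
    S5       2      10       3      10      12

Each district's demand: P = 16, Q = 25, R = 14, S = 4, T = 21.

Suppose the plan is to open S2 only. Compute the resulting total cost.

Total cost: 804

Each district is assigned to its cheapest site among the open ones.
{S2}: P→S2 9·16=144, Q→S2 8·25=200, R→S2 8·14=112, S→S2 6·4=24, T→S2 13·21=273. Service 753; fixed 51; total 804.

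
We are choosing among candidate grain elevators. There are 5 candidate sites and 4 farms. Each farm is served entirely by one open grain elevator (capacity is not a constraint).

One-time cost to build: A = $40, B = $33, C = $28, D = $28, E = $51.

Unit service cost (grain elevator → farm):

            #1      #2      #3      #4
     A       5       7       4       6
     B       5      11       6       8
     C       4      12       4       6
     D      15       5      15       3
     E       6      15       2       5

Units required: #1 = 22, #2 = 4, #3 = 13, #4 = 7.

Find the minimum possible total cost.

Minimum total cost: 237

For any fixed open set, each farm goes to its cheapest open site; total = fixed + service.
{C, D}: #1→C 4·22=88, #2→D 5·4=20, #3→C 4·13=52, #4→D 3·7=21. Service 181; fixed 56; total 237.
{C}: service 230 + fixed 28 = 258
{C, D, E}: #1→C 4·22=88, #2→D 5·4=20, #3→E 2·13=26, #4→D 3·7=21. Service 155; fixed 107; total 262.
{A, B, C, D, E}: #1→C 4·22=88, #2→D 5·4=20, #3→E 2·13=26, #4→D 3·7=21. Service 155; fixed 180; total 335.
No other subset beats 237.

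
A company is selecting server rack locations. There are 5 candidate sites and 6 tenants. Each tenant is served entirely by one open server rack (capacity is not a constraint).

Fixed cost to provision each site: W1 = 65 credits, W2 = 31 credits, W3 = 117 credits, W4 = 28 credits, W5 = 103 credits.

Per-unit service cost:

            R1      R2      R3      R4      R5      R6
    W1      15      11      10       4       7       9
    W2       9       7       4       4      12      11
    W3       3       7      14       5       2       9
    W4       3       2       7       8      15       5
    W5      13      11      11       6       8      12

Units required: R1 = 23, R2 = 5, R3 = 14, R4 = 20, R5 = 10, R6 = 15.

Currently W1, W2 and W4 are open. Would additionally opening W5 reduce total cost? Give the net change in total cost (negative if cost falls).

No — net change +103 (cost rises by 103).

Current service cost with {W1, W2, W4}: 360.
Adding W5: each tenant re-picks its cheapest; new service cost 360, saving 0.
Extra fixed cost: 103. Net change = 103 − 0 = 103.
(Totals: 484 → 587.)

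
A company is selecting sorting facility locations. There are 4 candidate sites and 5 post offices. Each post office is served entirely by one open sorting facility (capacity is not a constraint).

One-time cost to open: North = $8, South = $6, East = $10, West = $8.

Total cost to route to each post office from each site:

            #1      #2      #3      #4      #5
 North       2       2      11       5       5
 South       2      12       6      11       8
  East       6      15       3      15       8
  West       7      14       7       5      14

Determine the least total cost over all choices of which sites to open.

Minimum total cost: 33

For any fixed open set, each post office goes to its cheapest open site; total = fixed + service.
{North}: #1→North 2, #2→North 2, #3→North 11, #4→North 5, #5→North 5. Service 25; fixed 8; total 33.
{North, South}: service 20 + fixed 14 = 34
{North, East}: service 17 + fixed 18 = 35
{North, South, East, West}: service 17 + fixed 32 = 49
No other subset beats 33.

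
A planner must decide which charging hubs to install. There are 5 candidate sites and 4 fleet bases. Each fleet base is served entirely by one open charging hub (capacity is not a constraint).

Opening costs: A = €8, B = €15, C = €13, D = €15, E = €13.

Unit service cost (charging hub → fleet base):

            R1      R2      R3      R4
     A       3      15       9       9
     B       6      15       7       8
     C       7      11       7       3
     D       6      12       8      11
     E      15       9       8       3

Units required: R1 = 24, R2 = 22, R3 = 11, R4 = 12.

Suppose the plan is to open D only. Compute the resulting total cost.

Total cost: 643

Each fleet base is assigned to its cheapest site among the open ones.
{D}: R1→D 6·24=144, R2→D 12·22=264, R3→D 8·11=88, R4→D 11·12=132. Service 628; fixed 15; total 643.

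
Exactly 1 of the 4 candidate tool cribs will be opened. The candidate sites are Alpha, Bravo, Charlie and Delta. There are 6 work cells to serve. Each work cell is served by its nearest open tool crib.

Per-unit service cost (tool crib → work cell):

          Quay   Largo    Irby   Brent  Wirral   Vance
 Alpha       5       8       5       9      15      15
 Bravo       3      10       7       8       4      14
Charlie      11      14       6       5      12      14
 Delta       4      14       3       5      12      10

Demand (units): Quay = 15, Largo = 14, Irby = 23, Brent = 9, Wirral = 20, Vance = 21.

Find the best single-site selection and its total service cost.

Choose Bravo only; total service cost 792.

With exactly 1 open, each work cell uses its cheapest among the chosen.
{Bravo}: Quay→Bravo 3·15=45, Largo→Bravo 10·14=140, Irby→Bravo 7·23=161, Brent→Bravo 8·9=72, Wirral→Bravo 4·20=80, Vance→Bravo 14·21=294. Service cost 792.
{Delta}: service cost 820
{Alpha}: service cost 998
Among all 4 size-1 choices, {Bravo} is lowest.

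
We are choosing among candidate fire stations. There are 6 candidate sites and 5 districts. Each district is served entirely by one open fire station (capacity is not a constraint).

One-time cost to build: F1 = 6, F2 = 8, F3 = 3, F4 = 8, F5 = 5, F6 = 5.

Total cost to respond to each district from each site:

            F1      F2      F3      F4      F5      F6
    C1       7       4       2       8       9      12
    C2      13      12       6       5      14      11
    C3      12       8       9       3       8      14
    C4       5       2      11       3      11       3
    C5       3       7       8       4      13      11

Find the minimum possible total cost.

For any fixed open set, each district goes to its cheapest open site; total = fixed + service.
{F3, F4}: C1→F3 2, C2→F4 5, C3→F4 3, C4→F4 3, C5→F4 4. Service 17; fixed 11; total 28.
{F4}: C1→F4 8, C2→F4 5, C3→F4 3, C4→F4 3, C5→F4 4. Service 23; fixed 8; total 31.
{F1, F3, F4}: service 16 + fixed 17 = 33
{F1, F2, F3, F4, F5, F6}: service 15 + fixed 35 = 50
No other subset beats 28.

Minimum total cost: 28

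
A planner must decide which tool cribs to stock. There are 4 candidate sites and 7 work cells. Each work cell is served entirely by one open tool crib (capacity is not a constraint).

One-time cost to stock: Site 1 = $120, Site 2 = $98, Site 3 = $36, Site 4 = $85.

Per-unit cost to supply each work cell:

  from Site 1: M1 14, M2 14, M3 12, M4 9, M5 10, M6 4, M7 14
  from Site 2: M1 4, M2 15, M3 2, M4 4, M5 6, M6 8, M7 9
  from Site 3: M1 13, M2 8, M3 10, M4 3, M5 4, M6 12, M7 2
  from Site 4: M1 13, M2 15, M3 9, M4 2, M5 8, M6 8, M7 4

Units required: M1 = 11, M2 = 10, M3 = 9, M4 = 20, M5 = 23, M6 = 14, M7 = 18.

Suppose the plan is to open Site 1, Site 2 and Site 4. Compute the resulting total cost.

Total cost: 811

Each work cell is assigned to its cheapest site among the open ones.
{Site 1, Site 2, Site 4}: M1→Site 2 4·11=44, M2→Site 1 14·10=140, M3→Site 2 2·9=18, M4→Site 4 2·20=40, M5→Site 2 6·23=138, M6→Site 1 4·14=56, M7→Site 4 4·18=72. Service 508; fixed 303; total 811.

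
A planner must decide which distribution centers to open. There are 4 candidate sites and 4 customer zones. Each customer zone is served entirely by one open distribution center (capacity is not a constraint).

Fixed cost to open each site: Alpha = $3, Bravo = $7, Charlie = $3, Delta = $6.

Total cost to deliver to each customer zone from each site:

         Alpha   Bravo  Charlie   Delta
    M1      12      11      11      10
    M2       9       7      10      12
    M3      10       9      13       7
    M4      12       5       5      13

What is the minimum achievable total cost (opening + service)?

For any fixed open set, each customer zone goes to its cheapest open site; total = fixed + service.
{Bravo}: M1→Bravo 11, M2→Bravo 7, M3→Bravo 9, M4→Bravo 5. Service 32; fixed 7; total 39.
{Alpha, Charlie}: M1→Charlie 11, M2→Alpha 9, M3→Alpha 10, M4→Charlie 5. Service 35; fixed 6; total 41.
{Charlie, Delta}: M1→Delta 10, M2→Charlie 10, M3→Delta 7, M4→Charlie 5. Service 32; fixed 9; total 41.
{Alpha, Bravo, Charlie, Delta}: service 29 + fixed 19 = 48
No other subset beats 39.

Minimum total cost: 39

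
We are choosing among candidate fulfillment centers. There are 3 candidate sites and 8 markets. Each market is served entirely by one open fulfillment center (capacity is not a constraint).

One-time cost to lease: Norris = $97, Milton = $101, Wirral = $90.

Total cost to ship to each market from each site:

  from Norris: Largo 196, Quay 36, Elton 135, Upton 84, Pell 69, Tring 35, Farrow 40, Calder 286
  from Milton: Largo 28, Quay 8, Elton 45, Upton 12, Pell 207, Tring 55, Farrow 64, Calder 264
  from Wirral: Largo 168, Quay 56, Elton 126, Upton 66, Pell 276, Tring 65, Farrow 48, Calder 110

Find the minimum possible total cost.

Minimum total cost: 635

For any fixed open set, each market goes to its cheapest open site; total = fixed + service.
{Norris, Milton, Wirral}: Largo→Milton 28, Quay→Milton 8, Elton→Milton 45, Upton→Milton 12, Pell→Norris 69, Tring→Norris 35, Farrow→Norris 40, Calder→Wirral 110. Service 347; fixed 288; total 635.
{Norris, Milton}: service 501 + fixed 198 = 699
{Milton, Wirral}: service 513 + fixed 191 = 704
{Wirral}: service 915 + fixed 90 = 1005
No other subset beats 635.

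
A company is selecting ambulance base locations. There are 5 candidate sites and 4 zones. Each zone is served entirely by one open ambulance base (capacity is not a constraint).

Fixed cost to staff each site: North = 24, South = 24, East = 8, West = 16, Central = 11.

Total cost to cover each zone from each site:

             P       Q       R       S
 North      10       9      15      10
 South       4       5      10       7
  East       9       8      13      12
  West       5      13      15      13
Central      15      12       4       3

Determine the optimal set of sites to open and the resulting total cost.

Open East and Central; minimum total cost 43.

For any fixed open set, each zone goes to its cheapest open site; total = fixed + service.
{East, Central}: P→East 9, Q→East 8, R→Central 4, S→Central 3. Service 24; fixed 19; total 43.
{Central}: service 34 + fixed 11 = 45
{South}: service 26 + fixed 24 = 50
{North, South, East, West, Central}: P→South 4, Q→South 5, R→Central 4, S→Central 3. Service 16; fixed 83; total 99.
No other subset beats 43.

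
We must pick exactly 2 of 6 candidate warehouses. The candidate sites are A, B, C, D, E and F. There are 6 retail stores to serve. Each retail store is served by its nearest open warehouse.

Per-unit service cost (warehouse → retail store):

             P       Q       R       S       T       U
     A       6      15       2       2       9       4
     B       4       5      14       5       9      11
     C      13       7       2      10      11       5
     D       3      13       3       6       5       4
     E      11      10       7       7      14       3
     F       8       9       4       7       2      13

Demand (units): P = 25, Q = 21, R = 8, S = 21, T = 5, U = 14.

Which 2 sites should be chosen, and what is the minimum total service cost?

With exactly 2 open, each retail store uses its cheapest among the chosen.
{A, B}: P→B 4·25=100, Q→B 5·21=105, R→A 2·8=16, S→A 2·21=42, T→A 9·5=45, U→A 4·14=56. Service cost 364.
{B, D}: service cost 390
{B, C}: service cost 441
Among all 15 size-2 choices, {A, B} is lowest.

Choose A and B; total service cost 364.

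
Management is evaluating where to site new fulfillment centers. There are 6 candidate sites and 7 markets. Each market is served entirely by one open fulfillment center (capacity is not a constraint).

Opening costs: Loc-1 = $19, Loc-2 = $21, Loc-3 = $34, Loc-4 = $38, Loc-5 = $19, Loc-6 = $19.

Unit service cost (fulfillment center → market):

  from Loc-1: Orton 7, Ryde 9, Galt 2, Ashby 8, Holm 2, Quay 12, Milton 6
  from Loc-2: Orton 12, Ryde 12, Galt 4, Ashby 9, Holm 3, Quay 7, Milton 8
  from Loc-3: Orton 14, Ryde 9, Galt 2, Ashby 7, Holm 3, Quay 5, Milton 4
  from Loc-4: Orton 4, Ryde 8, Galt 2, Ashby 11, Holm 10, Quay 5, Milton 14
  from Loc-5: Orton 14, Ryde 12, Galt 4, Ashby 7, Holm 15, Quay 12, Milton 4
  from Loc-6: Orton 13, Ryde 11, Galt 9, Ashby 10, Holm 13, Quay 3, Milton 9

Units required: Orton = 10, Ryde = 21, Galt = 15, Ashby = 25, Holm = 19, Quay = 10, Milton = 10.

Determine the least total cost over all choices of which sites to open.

Minimum total cost: 616

For any fixed open set, each market goes to its cheapest open site; total = fixed + service.
{Loc-1, Loc-4, Loc-5, Loc-6}: Orton→Loc-4 4·10=40, Ryde→Loc-4 8·21=168, Galt→Loc-1 2·15=30, Ashby→Loc-5 7·25=175, Holm→Loc-1 2·19=38, Quay→Loc-6 3·10=30, Milton→Loc-5 4·10=40. Service 521; fixed 95; total 616.
{Loc-1, Loc-4, Loc-5}: service 541 + fixed 76 = 617
{Loc-1, Loc-5, Loc-6}: Orton→Loc-1 7·10=70, Ryde→Loc-1 9·21=189, Galt→Loc-1 2·15=30, Ashby→Loc-5 7·25=175, Holm→Loc-1 2·19=38, Quay→Loc-6 3·10=30, Milton→Loc-5 4·10=40. Service 572; fixed 57; total 629.
{Loc-1, Loc-2, Loc-3, Loc-4, Loc-5, Loc-6}: service 521 + fixed 150 = 671
No other subset beats 616.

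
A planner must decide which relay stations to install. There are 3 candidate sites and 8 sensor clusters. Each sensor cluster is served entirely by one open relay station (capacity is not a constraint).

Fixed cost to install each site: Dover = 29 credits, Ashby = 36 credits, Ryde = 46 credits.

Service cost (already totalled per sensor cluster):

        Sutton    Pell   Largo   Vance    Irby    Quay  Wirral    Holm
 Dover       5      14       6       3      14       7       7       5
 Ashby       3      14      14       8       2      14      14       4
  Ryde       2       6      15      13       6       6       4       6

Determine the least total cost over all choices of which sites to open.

Minimum total cost: 90

For any fixed open set, each sensor cluster goes to its cheapest open site; total = fixed + service.
{Dover}: Sutton→Dover 5, Pell→Dover 14, Largo→Dover 6, Vance→Dover 3, Irby→Dover 14, Quay→Dover 7, Wirral→Dover 7, Holm→Dover 5. Service 61; fixed 29; total 90.
{Ryde}: Sutton→Ryde 2, Pell→Ryde 6, Largo→Ryde 15, Vance→Ryde 13, Irby→Ryde 6, Quay→Ryde 6, Wirral→Ryde 4, Holm→Ryde 6. Service 58; fixed 46; total 104.
{Ashby}: service 73 + fixed 36 = 109
{Dover, Ashby, Ryde}: Sutton→Ryde 2, Pell→Ryde 6, Largo→Dover 6, Vance→Dover 3, Irby→Ashby 2, Quay→Ryde 6, Wirral→Ryde 4, Holm→Ashby 4. Service 33; fixed 111; total 144.
No other subset beats 90.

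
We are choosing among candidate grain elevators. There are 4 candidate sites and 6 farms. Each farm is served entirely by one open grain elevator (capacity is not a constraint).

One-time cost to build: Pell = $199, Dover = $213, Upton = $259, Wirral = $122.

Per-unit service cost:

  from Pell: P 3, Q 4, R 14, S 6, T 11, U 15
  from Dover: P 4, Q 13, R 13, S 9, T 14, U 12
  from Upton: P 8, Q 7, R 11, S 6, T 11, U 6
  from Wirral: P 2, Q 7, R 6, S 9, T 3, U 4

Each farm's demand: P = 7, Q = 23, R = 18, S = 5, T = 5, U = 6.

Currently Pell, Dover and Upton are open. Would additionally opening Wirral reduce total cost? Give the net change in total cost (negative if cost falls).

Yes — net change −27 (cost falls by 27).

Current service cost with {Pell, Dover, Upton}: 432.
Adding Wirral: each farm re-picks its cheapest; new service cost 283, saving 149.
Extra fixed cost: 122. Net change = 122 − 149 = -27.
(Totals: 1103 → 1076.)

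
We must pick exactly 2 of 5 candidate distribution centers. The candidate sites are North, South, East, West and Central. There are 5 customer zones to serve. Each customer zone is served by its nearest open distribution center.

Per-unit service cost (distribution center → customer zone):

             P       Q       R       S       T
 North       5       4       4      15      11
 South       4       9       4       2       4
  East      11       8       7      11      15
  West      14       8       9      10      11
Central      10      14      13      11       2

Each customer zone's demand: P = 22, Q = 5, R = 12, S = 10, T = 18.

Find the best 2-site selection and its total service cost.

Choose South and Central; total service cost 237.

With exactly 2 open, each customer zone uses its cheapest among the chosen.
{South, Central}: P→South 4·22=88, Q→South 9·5=45, R→South 4·12=48, S→South 2·10=20, T→Central 2·18=36. Service cost 237.
{North, South}: service cost 248
{South, East}: service cost 268
Among all 10 size-2 choices, {South, Central} is lowest.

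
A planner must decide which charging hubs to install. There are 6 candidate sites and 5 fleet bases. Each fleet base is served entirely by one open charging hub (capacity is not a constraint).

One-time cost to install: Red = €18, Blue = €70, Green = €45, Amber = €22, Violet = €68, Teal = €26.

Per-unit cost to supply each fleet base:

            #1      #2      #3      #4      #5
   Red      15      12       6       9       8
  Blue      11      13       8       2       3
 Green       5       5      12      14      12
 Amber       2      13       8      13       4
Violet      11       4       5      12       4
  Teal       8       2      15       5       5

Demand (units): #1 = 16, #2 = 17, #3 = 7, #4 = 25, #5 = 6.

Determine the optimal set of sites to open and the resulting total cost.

For any fixed open set, each fleet base goes to its cheapest open site; total = fixed + service.
{Blue, Amber, Teal}: #1→Amber 2·16=32, #2→Teal 2·17=34, #3→Blue 8·7=56, #4→Blue 2·25=50, #5→Blue 3·6=18. Service 190; fixed 118; total 308.
{Red, Blue, Amber, Teal}: #1→Amber 2·16=32, #2→Teal 2·17=34, #3→Red 6·7=42, #4→Blue 2·25=50, #5→Blue 3·6=18. Service 176; fixed 136; total 312.
{Amber, Teal}: service 271 + fixed 48 = 319
{Red, Blue, Green, Amber, Violet, Teal}: #1→Amber 2·16=32, #2→Teal 2·17=34, #3→Violet 5·7=35, #4→Blue 2·25=50, #5→Blue 3·6=18. Service 169; fixed 249; total 418.
No other subset beats 308.

Open Blue, Amber and Teal; minimum total cost 308.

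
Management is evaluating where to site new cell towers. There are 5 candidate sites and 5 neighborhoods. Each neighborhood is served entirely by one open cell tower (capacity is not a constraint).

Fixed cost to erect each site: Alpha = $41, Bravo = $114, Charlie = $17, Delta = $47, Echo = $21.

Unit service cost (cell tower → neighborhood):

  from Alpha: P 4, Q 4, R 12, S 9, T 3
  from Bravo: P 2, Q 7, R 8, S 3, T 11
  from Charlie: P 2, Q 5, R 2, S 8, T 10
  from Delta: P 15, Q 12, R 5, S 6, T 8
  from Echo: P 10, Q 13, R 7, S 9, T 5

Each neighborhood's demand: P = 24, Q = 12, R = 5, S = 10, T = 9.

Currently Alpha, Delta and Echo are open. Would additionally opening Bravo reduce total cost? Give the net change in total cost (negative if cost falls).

No — net change +36 (cost rises by 36).

Current service cost with {Alpha, Delta, Echo}: 256.
Adding Bravo: each neighborhood re-picks its cheapest; new service cost 178, saving 78.
Extra fixed cost: 114. Net change = 114 − 78 = 36.
(Totals: 365 → 401.)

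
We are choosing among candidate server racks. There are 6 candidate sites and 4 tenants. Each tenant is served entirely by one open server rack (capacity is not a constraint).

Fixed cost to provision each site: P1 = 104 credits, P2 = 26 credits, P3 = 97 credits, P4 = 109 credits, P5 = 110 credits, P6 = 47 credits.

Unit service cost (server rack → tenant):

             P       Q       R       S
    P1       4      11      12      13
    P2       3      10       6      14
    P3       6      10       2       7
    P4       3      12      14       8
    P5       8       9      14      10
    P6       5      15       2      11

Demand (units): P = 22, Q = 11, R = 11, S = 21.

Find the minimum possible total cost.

Minimum total cost: 468

For any fixed open set, each tenant goes to its cheapest open site; total = fixed + service.
{P2, P3}: P→P2 3·22=66, Q→P2 10·11=110, R→P3 2·11=22, S→P3 7·21=147. Service 345; fixed 123; total 468.
{P2, P6}: P→P2 3·22=66, Q→P2 10·11=110, R→P6 2·11=22, S→P6 11·21=231. Service 429; fixed 73; total 502.
{P3}: service 411 + fixed 97 = 508
{P1, P2, P3, P4, P5, P6}: service 334 + fixed 493 = 827
No other subset beats 468.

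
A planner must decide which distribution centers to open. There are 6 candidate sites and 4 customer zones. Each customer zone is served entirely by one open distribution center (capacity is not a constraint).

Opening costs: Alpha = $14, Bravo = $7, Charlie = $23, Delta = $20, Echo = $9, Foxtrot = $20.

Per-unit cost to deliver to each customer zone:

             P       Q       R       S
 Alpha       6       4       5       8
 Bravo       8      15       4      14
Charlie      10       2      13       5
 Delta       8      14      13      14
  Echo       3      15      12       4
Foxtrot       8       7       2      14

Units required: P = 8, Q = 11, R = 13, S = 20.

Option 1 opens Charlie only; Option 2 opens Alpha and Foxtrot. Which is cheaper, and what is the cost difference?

Option 1: {Charlie}: P→Charlie 10·8=80, Q→Charlie 2·11=22, R→Charlie 13·13=169, S→Charlie 5·20=100. Service 371; fixed 23; total 394.
Option 2: {Alpha, Foxtrot}: P→Alpha 6·8=48, Q→Alpha 4·11=44, R→Foxtrot 2·13=26, S→Alpha 8·20=160. Service 278; fixed 34; total 312.
Difference: |394 − 312| = 82.

Option 2 is cheaper by 82.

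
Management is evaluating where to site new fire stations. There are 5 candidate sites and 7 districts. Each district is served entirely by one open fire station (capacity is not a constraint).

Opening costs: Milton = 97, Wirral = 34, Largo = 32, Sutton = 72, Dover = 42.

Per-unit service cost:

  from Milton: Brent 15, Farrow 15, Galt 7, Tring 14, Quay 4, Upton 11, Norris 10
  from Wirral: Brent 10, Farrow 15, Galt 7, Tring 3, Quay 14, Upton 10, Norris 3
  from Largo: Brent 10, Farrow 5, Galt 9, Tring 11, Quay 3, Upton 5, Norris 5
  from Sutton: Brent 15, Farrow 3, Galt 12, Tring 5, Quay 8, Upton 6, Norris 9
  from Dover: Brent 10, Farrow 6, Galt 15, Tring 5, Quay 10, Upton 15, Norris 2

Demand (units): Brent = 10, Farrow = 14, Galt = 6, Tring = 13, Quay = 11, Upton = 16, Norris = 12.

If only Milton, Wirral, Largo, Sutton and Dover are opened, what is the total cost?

Total cost: 637

Each district is assigned to its cheapest site among the open ones.
{Milton, Wirral, Largo, Sutton, Dover}: Brent→Wirral 10·10=100, Farrow→Sutton 3·14=42, Galt→Milton 7·6=42, Tring→Wirral 3·13=39, Quay→Largo 3·11=33, Upton→Largo 5·16=80, Norris→Dover 2·12=24. Service 360; fixed 277; total 637.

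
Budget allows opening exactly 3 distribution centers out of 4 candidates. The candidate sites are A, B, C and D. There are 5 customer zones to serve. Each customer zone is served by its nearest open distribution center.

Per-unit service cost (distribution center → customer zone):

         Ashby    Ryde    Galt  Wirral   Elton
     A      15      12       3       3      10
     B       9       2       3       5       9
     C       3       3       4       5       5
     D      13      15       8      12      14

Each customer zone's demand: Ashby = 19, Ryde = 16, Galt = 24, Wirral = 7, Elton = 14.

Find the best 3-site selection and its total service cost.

Choose A, B and C; total service cost 252.

With exactly 3 open, each customer zone uses its cheapest among the chosen.
{A, B, C}: Ashby→C 3·19=57, Ryde→B 2·16=32, Galt→A 3·24=72, Wirral→A 3·7=21, Elton→C 5·14=70. Service cost 252.
{B, C, D}: service cost 266
{A, C, D}: service cost 268
Among all 4 size-3 choices, {A, B, C} is lowest.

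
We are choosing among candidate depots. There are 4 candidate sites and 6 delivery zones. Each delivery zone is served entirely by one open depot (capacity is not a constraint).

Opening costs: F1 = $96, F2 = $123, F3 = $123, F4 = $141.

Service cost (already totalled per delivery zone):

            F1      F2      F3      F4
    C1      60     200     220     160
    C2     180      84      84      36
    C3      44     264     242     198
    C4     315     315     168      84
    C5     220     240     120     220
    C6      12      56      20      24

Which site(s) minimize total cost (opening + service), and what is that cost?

Open F1 and F4; minimum total cost 693.

For any fixed open set, each delivery zone goes to its cheapest open site; total = fixed + service.
{F1, F4}: C1→F1 60, C2→F4 36, C3→F1 44, C4→F4 84, C5→F1 220, C6→F1 12. Service 456; fixed 237; total 693.
{F1, F3}: C1→F1 60, C2→F3 84, C3→F1 44, C4→F3 168, C5→F3 120, C6→F1 12. Service 488; fixed 219; total 707.
{F1, F3, F4}: C1→F1 60, C2→F4 36, C3→F1 44, C4→F4 84, C5→F3 120, C6→F1 12. Service 356; fixed 360; total 716.
{F1, F2, F3, F4}: service 356 + fixed 483 = 839
No other subset beats 693.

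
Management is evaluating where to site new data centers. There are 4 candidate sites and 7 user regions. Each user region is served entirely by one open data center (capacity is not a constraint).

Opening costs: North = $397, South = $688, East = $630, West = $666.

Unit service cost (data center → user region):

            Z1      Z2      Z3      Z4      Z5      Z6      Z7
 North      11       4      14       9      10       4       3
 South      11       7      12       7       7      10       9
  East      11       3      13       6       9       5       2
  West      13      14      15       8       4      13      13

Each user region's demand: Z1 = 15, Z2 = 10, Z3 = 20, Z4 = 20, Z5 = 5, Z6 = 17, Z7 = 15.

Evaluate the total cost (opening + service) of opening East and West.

Total cost: 2006

Each user region is assigned to its cheapest site among the open ones.
{East, West}: Z1→East 11·15=165, Z2→East 3·10=30, Z3→East 13·20=260, Z4→East 6·20=120, Z5→West 4·5=20, Z6→East 5·17=85, Z7→East 2·15=30. Service 710; fixed 1296; total 2006.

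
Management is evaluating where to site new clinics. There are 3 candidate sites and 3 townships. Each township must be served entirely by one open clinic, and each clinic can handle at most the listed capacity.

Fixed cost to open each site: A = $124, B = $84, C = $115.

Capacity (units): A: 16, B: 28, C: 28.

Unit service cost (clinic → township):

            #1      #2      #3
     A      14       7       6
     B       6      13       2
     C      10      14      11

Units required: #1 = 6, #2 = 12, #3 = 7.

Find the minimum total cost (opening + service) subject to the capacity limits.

Minimum total cost: 290

Open {B}: #1→B 6·6=36, #2→B 13·12=156, #3→B 2·7=14.
Loads: B carries 25/28. Service 206; fixed 84; total 290.
Next best feasible plan costs 342.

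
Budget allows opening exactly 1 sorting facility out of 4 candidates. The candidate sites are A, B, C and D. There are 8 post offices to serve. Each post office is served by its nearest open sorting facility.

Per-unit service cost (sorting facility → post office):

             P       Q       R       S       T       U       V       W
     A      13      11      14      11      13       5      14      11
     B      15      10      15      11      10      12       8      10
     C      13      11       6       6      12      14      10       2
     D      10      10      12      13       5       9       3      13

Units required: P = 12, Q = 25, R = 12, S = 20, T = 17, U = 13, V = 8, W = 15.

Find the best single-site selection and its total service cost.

With exactly 1 open, each post office uses its cheapest among the chosen.
{C}: P→C 13·12=156, Q→C 11·25=275, R→C 6·12=72, S→C 6·20=120, T→C 12·17=204, U→C 14·13=182, V→C 10·8=80, W→C 2·15=30. Service cost 1119.
{D}: service cost 1195
{B}: service cost 1370
Among all 4 size-1 choices, {C} is lowest.

Choose C only; total service cost 1119.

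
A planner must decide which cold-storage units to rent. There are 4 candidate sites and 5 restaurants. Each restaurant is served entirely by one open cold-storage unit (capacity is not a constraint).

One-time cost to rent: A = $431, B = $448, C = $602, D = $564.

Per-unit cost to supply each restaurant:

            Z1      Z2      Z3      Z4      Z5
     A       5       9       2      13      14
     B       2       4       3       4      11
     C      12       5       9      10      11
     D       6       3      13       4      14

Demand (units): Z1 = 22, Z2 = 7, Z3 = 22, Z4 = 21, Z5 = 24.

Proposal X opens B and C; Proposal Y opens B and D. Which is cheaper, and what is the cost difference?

Proposal Y is cheaper by 45.

Proposal X: {B, C}: Z1→B 2·22=44, Z2→B 4·7=28, Z3→B 3·22=66, Z4→B 4·21=84, Z5→B 11·24=264. Service 486; fixed 1050; total 1536.
Proposal Y: {B, D}: Z1→B 2·22=44, Z2→D 3·7=21, Z3→B 3·22=66, Z4→B 4·21=84, Z5→B 11·24=264. Service 479; fixed 1012; total 1491.
Difference: |1536 − 1491| = 45.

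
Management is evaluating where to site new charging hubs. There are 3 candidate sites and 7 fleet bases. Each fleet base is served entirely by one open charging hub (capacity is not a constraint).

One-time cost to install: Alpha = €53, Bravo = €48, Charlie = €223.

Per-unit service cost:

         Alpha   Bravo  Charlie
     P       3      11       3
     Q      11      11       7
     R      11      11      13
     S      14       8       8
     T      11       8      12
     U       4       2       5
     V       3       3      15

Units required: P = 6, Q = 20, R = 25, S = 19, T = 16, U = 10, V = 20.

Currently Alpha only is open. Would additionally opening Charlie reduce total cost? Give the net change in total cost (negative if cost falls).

No — net change +29 (cost rises by 29).

Current service cost with {Alpha}: 1055.
Adding Charlie: each fleet base re-picks its cheapest; new service cost 861, saving 194.
Extra fixed cost: 223. Net change = 223 − 194 = 29.
(Totals: 1108 → 1137.)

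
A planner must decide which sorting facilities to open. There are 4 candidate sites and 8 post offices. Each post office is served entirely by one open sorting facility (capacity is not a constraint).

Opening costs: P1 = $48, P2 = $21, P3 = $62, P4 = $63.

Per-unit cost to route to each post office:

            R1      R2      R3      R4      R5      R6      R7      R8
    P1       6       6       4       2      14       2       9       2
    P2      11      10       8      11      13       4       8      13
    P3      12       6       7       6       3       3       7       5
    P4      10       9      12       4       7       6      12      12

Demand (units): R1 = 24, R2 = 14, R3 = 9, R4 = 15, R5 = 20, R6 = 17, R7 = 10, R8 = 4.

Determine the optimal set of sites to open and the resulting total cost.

Open P1 and P3; minimum total cost 576.

For any fixed open set, each post office goes to its cheapest open site; total = fixed + service.
{P1, P3}: R1→P1 6·24=144, R2→P1 6·14=84, R3→P1 4·9=36, R4→P1 2·15=30, R5→P3 3·20=60, R6→P1 2·17=34, R7→P3 7·10=70, R8→P1 2·4=8. Service 466; fixed 110; total 576.
{P1, P2, P3}: service 466 + fixed 131 = 597
{P1, P3, P4}: R1→P1 6·24=144, R2→P1 6·14=84, R3→P1 4·9=36, R4→P1 2·15=30, R5→P3 3·20=60, R6→P1 2·17=34, R7→P3 7·10=70, R8→P1 2·4=8. Service 466; fixed 173; total 639.
{P1, P2, P3, P4}: service 466 + fixed 194 = 660
(All 15 nonempty subsets were checked; P1 and P3 is lowest.)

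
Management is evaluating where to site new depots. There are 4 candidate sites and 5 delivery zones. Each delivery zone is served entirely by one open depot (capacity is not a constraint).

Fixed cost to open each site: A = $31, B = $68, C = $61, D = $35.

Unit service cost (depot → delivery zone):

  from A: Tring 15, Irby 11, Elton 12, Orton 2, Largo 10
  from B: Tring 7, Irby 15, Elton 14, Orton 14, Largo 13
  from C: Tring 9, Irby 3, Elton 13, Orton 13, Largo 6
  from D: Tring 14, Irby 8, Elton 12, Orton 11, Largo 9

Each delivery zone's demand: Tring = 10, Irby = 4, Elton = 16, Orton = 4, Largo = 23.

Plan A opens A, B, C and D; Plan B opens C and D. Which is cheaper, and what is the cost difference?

Plan B is cheaper by 43.

Plan A: {A, B, C, D}: Tring→B 7·10=70, Irby→C 3·4=12, Elton→A 12·16=192, Orton→A 2·4=8, Largo→C 6·23=138. Service 420; fixed 195; total 615.
Plan B: {C, D}: Tring→C 9·10=90, Irby→C 3·4=12, Elton→D 12·16=192, Orton→D 11·4=44, Largo→C 6·23=138. Service 476; fixed 96; total 572.
Difference: |615 − 572| = 43.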